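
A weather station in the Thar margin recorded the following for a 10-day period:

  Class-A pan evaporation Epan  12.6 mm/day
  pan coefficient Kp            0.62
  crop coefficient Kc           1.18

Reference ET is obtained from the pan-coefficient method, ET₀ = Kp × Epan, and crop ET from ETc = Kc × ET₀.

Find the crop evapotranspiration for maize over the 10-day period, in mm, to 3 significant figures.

92.2 mm

ET₀ = 0.62 × 12.6 = 7.8120 mm/d
ETc = Kc × ET₀ = 1.18 × 7.8120 = 9.2182 mm/d
Over 10 days: 9.2182 × 10 = 92.182 mm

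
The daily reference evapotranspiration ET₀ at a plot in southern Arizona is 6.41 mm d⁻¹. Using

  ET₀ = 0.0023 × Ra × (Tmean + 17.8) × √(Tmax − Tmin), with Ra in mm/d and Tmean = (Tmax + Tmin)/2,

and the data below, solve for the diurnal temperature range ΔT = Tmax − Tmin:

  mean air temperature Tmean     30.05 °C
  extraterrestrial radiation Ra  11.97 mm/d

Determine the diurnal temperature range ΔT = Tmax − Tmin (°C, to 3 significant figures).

√ΔT = ET₀ / [0.0023 × Ra × (Tmean+17.8)] = 6.41 / (0.0023 × 11.97 × 47.85) = 4.8658
ΔT = 4.8658² = 23.676 °C

23.7 °C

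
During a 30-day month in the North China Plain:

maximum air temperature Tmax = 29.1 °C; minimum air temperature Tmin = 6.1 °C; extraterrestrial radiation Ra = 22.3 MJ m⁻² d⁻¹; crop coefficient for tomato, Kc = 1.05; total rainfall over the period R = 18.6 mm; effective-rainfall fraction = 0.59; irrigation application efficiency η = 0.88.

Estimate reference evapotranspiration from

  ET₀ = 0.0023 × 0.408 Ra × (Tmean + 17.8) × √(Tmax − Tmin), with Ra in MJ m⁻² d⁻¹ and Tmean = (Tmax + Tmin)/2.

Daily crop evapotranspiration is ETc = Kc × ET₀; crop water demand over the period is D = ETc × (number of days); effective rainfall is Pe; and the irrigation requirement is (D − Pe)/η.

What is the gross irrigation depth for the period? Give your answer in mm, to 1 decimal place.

Tmean = (29.1 + 6.1)/2 = 17.60 °C
0.408 Ra = 0.408 × 22.3 = 9.0984 mm/d equivalent
ET₀ = 0.0023 × 9.0984 × (17.60 + 17.8) × √23.0 = 0.0023 × 9.0984 × 35.40 × 4.7958 = 3.5527 mm/d
ETc = Kc × ET₀ = 1.05 × 3.5527 = 3.7303 mm/d
Crop demand D = ETc × 30 d = 3.7303 × 30 = 111.909 mm
Pe = 0.59 × 18.6 = 10.974 mm
D − Pe = 111.909 − 10.974 = 100.935 mm
Gross irrigation = 100.935 / 0.88 = 114.699 mm

114.7 mm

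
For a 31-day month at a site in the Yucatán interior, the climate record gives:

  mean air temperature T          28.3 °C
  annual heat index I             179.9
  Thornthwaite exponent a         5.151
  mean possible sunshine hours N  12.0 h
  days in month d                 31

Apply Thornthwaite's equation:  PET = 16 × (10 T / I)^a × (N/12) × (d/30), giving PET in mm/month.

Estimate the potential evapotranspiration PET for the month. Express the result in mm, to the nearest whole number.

171 mm

10T/I = 10 × 28.3 / 179.9 = 1.5731
(10T/I)^a = 1.5731^5.151 = 10.3155
Uncorrected PET = 16 × 10.3155 = 165.048 mm
Correction = (N/12)(d/30) = (12.0/12)(31/30) = 1.0333
PET = 165.048 × 1.0333 = 170.544 mm/month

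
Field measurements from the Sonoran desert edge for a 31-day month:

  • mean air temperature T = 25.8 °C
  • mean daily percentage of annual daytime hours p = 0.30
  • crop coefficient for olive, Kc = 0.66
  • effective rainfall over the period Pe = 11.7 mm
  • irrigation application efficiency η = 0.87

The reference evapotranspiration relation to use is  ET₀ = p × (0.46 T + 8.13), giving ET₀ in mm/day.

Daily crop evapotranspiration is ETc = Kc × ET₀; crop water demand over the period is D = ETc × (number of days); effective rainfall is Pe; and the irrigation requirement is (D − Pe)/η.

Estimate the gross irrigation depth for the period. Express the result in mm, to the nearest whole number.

ET₀ = 0.30 × (0.46 × 25.8 + 8.13) = 0.30 × 19.998 = 5.9994 mm/d
ETc = Kc × ET₀ = 0.66 × 5.9994 = 3.9596 mm/d
Crop demand D = ETc × 31 d = 3.9596 × 31 = 122.748 mm
D − Pe = 122.748 − 11.7 = 111.048 mm
Gross irrigation = 111.048 / 0.87 = 127.641 mm

128 mm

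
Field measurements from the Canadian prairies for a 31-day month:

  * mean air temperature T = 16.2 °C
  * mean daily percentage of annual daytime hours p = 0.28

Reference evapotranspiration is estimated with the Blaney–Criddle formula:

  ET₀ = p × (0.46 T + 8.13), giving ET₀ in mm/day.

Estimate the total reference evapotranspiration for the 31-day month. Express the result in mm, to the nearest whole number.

ET₀ = 0.28 × (0.46 × 16.2 + 8.13) = 0.28 × 15.582 = 4.3630 mm/d
Monthly total = 4.3630 × 31 = 135.253 mm

135 mm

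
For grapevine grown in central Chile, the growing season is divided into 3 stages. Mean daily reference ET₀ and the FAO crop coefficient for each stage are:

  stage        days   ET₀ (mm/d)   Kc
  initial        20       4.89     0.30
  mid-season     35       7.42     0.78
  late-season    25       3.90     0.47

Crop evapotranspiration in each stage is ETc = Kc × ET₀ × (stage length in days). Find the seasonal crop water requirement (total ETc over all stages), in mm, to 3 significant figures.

278 mm

initial: 0.30 × 4.89 × 20 = 29.34 mm
mid-season: 0.78 × 7.42 × 35 = 202.57 mm
late-season: 0.47 × 3.90 × 25 = 45.83 mm
Seasonal total = 277.74 mm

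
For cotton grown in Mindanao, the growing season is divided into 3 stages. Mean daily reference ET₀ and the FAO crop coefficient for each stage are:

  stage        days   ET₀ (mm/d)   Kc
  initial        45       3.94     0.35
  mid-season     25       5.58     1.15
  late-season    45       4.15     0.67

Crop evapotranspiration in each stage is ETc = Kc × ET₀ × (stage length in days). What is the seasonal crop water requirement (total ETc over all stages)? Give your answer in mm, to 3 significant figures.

348 mm

initial: 0.35 × 3.94 × 45 = 62.06 mm
mid-season: 1.15 × 5.58 × 25 = 160.43 mm
late-season: 0.67 × 4.15 × 45 = 125.12 mm
Seasonal total = 347.61 mm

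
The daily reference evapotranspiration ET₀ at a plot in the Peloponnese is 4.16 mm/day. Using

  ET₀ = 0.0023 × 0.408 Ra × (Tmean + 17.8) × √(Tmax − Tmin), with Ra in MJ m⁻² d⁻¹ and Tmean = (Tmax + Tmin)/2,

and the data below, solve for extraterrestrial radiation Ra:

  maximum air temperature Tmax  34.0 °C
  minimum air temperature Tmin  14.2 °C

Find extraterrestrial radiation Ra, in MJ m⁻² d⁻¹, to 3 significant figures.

23.8 MJ m⁻² d⁻¹

Tmean = (34.0+14.2)/2 = 24.10 °C; ΔT = 19.8
Ra = ET₀ / [0.0023 × 0.408 × (Tmean+17.8) × √ΔT]
   = 4.16 / (0.0023 × 0.408 × 41.90 × 4.4497) = 23.777 MJ m⁻² d⁻¹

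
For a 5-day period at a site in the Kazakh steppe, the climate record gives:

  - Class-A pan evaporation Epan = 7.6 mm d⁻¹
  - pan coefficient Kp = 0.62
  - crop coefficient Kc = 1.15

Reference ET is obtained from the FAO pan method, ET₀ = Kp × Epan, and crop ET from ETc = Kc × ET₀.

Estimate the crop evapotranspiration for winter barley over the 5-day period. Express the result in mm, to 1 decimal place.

27.1 mm

ET₀ = 0.62 × 7.6 = 4.7120 mm/d
ETc = Kc × ET₀ = 1.15 × 4.7120 = 5.4188 mm/d
Over 5 days: 5.4188 × 5 = 27.094 mm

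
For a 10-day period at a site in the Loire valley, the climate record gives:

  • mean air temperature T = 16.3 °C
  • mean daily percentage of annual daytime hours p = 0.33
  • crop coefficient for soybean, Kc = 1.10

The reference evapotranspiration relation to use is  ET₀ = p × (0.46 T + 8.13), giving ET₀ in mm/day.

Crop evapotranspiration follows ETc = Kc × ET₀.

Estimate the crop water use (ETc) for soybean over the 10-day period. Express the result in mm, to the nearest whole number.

57 mm

ET₀ = 0.33 × (0.46 × 16.3 + 8.13) = 0.33 × 15.628 = 5.1572 mm/d
ETc = Kc × ET₀ = 1.10 × 5.1572 = 5.6729 mm/d
Over 10 days: 5.6729 × 10 = 56.729 mm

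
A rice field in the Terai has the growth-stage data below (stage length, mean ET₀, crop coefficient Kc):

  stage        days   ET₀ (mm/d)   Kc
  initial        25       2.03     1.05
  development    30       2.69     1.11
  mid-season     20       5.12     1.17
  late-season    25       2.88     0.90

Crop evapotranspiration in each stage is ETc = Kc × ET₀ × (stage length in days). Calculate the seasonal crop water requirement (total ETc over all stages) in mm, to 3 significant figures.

initial: 1.05 × 2.03 × 25 = 53.29 mm
development: 1.11 × 2.69 × 30 = 89.58 mm
mid-season: 1.17 × 5.12 × 20 = 119.81 mm
late-season: 0.90 × 2.88 × 25 = 64.80 mm
Seasonal total = 327.48 mm

327 mm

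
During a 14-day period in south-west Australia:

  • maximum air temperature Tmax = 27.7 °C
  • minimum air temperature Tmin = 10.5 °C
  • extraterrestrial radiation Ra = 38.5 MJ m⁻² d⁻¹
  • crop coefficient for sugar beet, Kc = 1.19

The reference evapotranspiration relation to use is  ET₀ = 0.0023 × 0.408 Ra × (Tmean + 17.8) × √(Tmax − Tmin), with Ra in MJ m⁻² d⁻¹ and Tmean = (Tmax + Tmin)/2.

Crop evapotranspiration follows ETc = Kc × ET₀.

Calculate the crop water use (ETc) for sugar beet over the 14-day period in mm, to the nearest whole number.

92 mm

Tmean = (27.7 + 10.5)/2 = 19.10 °C
0.408 Ra = 0.408 × 38.5 = 15.7080 mm/d equivalent
ET₀ = 0.0023 × 15.7080 × (19.10 + 17.8) × √17.2 = 0.0023 × 15.7080 × 36.90 × 4.1473 = 5.5289 mm/d
ETc = Kc × ET₀ = 1.19 × 5.5289 = 6.5794 mm/d
Over 14 days: 6.5794 × 14 = 92.112 mm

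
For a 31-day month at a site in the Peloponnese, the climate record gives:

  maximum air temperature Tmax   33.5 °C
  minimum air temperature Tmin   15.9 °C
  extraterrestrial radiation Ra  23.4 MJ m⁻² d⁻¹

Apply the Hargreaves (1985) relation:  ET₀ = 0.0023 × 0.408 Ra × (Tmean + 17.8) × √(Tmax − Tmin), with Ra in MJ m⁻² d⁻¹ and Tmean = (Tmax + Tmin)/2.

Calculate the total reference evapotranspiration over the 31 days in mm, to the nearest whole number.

121 mm

Tmean = (33.5 + 15.9)/2 = 24.70 °C
0.408 Ra = 0.408 × 23.4 = 9.5472 mm/d equivalent
ET₀ = 0.0023 × 9.5472 × (24.70 + 17.8) × √17.6 = 0.0023 × 9.5472 × 42.50 × 4.1952 = 3.9151 mm/d
Over 31 days: 3.9151 × 31 = 121.368 mm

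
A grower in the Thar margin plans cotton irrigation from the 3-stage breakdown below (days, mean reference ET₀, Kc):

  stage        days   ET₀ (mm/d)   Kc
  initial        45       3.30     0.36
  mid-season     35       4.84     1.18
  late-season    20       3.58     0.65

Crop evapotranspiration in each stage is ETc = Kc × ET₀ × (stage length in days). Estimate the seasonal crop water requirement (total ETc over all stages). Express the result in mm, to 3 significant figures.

initial: 0.36 × 3.30 × 45 = 53.46 mm
mid-season: 1.18 × 4.84 × 35 = 199.89 mm
late-season: 0.65 × 3.58 × 20 = 46.54 mm
Seasonal total = 299.89 mm

300 mm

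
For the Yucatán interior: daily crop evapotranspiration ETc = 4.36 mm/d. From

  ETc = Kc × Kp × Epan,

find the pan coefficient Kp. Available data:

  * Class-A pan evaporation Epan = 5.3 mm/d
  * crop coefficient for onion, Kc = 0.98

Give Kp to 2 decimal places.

0.84

ETc = Kc × Kp × Epan  ⇒  Kp = ETc / (Kc × Epan)
Kp = 4.36 / (0.98 × 5.3) = 4.36 / 5.194 = 0.8394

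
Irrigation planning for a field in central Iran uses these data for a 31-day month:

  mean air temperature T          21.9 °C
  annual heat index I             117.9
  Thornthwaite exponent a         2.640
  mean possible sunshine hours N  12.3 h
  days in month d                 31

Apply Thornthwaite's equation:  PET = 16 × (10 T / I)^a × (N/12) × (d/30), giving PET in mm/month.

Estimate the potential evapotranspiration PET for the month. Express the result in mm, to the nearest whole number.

10T/I = 10 × 21.9 / 117.9 = 1.8575
(10T/I)^a = 1.8575^2.640 = 5.1283
Uncorrected PET = 16 × 5.1283 = 82.053 mm
Correction = (N/12)(d/30) = (12.3/12)(31/30) = 1.0592
PET = 82.053 × 1.0592 = 86.911 mm/month

87 mm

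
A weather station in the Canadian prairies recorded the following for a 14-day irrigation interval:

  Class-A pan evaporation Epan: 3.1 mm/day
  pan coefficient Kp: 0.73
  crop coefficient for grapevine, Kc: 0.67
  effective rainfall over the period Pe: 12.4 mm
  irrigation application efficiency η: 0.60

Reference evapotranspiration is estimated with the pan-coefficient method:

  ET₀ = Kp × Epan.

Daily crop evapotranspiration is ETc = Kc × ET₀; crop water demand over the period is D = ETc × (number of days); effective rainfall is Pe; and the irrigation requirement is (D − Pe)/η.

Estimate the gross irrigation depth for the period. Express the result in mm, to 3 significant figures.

ET₀ = 0.73 × 3.1 = 2.2630 mm/d
ETc = Kc × ET₀ = 0.67 × 2.2630 = 1.5162 mm/d
Crop demand D = ETc × 14 d = 1.5162 × 14 = 21.227 mm
D − Pe = 21.227 − 12.4 = 8.827 mm
Gross irrigation = 8.827 / 0.60 = 14.712 mm

14.7 mm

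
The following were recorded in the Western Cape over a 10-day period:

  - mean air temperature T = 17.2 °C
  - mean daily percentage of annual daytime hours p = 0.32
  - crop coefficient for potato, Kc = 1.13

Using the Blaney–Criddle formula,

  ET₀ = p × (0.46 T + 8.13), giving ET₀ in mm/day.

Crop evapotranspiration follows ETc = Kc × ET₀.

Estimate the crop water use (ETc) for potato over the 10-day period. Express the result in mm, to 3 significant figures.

ET₀ = 0.32 × (0.46 × 17.2 + 8.13) = 0.32 × 16.042 = 5.1334 mm/d
ETc = Kc × ET₀ = 1.13 × 5.1334 = 5.8007 mm/d
Over 10 days: 5.8007 × 10 = 58.007 mm

58.0 mm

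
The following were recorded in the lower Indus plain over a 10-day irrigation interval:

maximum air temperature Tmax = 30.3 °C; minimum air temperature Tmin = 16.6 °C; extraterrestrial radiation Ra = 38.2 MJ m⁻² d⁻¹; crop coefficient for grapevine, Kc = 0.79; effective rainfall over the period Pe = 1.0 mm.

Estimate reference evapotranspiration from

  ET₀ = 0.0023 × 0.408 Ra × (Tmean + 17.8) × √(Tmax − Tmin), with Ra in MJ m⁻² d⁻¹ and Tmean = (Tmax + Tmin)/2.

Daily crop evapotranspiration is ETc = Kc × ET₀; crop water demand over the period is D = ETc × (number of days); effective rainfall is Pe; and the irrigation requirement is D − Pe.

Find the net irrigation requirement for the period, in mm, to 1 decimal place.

42.2 mm

Tmean = (30.3 + 16.6)/2 = 23.45 °C
0.408 Ra = 0.408 × 38.2 = 15.5856 mm/d equivalent
ET₀ = 0.0023 × 15.5856 × (23.45 + 17.8) × √13.7 = 0.0023 × 15.5856 × 41.25 × 3.7014 = 5.4732 mm/d
ETc = Kc × ET₀ = 0.79 × 5.4732 = 4.3238 mm/d
Crop demand D = ETc × 10 d = 4.3238 × 10 = 43.238 mm
D − Pe = 43.238 − 1.0 = 42.238 mm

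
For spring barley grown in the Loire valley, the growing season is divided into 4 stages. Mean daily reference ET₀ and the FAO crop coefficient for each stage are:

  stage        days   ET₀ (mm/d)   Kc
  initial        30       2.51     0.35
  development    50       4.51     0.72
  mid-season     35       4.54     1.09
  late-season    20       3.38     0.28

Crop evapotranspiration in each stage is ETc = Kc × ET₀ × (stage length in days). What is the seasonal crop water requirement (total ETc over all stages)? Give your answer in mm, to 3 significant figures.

initial: 0.35 × 2.51 × 30 = 26.36 mm
development: 0.72 × 4.51 × 50 = 162.36 mm
mid-season: 1.09 × 4.54 × 35 = 173.20 mm
late-season: 0.28 × 3.38 × 20 = 18.93 mm
Seasonal total = 380.85 mm

381 mm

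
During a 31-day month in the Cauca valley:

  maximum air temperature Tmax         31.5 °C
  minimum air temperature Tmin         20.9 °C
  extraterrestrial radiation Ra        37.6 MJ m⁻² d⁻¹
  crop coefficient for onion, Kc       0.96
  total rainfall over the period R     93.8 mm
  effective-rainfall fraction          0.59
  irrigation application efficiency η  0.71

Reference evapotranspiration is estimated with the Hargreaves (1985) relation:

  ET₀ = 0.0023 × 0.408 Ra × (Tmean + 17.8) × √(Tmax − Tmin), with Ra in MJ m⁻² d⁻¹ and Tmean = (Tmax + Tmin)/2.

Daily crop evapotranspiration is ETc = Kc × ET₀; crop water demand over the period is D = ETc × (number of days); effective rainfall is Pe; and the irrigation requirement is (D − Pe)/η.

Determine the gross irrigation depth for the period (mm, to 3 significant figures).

134 mm

Tmean = (31.5 + 20.9)/2 = 26.20 °C
0.408 Ra = 0.408 × 37.6 = 15.3408 mm/d equivalent
ET₀ = 0.0023 × 15.3408 × (26.20 + 17.8) × √10.6 = 0.0023 × 15.3408 × 44.00 × 3.2558 = 5.0546 mm/d
ETc = Kc × ET₀ = 0.96 × 5.0546 = 4.8524 mm/d
Crop demand D = ETc × 31 d = 4.8524 × 31 = 150.424 mm
Pe = 0.59 × 93.8 = 55.342 mm
D − Pe = 150.424 − 55.342 = 95.082 mm
Gross irrigation = 95.082 / 0.71 = 133.918 mm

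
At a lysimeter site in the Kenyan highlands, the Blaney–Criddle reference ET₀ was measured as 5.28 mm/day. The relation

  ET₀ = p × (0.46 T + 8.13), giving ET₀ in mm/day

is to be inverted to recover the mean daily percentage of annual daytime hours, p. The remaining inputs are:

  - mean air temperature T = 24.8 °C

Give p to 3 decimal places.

p = ET₀ / (0.46 T + 8.13) = 5.28 / (0.46 × 24.8 + 8.13) = 5.28 / 19.538 = 0.2702

0.270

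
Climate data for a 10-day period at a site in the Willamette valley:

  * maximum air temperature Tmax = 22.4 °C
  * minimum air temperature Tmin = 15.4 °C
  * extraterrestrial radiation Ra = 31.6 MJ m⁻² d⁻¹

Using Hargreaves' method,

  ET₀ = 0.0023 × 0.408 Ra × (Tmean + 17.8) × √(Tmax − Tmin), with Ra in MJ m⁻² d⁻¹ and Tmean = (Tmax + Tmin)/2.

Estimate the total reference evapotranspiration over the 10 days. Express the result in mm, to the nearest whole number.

29 mm

Tmean = (22.4 + 15.4)/2 = 18.90 °C
0.408 Ra = 0.408 × 31.6 = 12.8928 mm/d equivalent
ET₀ = 0.0023 × 12.8928 × (18.90 + 17.8) × √7.0 = 0.0023 × 12.8928 × 36.70 × 2.6458 = 2.8794 mm/d
Over 10 days: 2.8794 × 10 = 28.794 mm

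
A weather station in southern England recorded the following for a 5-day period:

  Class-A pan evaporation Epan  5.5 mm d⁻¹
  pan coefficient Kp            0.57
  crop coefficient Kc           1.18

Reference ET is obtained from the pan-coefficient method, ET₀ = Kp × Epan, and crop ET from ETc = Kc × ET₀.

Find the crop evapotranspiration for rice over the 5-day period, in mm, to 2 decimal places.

ET₀ = 0.57 × 5.5 = 3.1350 mm/d
ETc = Kc × ET₀ = 1.18 × 3.1350 = 3.6993 mm/d
Over 5 days: 3.6993 × 5 = 18.497 mm

18.50 mm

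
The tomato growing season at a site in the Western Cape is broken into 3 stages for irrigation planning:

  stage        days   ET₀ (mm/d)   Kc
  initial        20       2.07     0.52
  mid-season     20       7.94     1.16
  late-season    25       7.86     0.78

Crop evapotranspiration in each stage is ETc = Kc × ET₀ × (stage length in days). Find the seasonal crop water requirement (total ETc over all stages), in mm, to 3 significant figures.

initial: 0.52 × 2.07 × 20 = 21.53 mm
mid-season: 1.16 × 7.94 × 20 = 184.21 mm
late-season: 0.78 × 7.86 × 25 = 153.27 mm
Seasonal total = 359.01 mm

359 mm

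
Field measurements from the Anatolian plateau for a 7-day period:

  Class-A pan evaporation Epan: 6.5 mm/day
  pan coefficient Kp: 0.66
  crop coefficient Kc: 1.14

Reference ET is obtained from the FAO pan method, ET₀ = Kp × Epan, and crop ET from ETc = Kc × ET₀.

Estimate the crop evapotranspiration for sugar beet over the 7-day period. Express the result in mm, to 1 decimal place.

34.2 mm

ET₀ = 0.66 × 6.5 = 4.2900 mm/d
ETc = Kc × ET₀ = 1.14 × 4.2900 = 4.8906 mm/d
Over 7 days: 4.8906 × 7 = 34.234 mm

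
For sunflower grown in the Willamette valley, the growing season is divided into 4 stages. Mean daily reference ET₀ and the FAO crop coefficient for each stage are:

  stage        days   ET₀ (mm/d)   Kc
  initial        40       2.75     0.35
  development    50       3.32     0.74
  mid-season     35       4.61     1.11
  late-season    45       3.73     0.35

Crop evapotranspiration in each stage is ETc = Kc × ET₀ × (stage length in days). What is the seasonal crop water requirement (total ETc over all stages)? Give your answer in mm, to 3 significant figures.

initial: 0.35 × 2.75 × 40 = 38.50 mm
development: 0.74 × 3.32 × 50 = 122.84 mm
mid-season: 1.11 × 4.61 × 35 = 179.10 mm
late-season: 0.35 × 3.73 × 45 = 58.75 mm
Seasonal total = 399.19 mm

399 mm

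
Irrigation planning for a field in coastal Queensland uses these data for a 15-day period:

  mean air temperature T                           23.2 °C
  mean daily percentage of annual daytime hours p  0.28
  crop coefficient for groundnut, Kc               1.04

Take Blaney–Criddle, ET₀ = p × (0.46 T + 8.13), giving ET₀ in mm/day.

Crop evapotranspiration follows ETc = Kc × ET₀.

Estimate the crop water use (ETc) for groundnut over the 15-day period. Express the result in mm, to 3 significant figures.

82.1 mm

ET₀ = 0.28 × (0.46 × 23.2 + 8.13) = 0.28 × 18.802 = 5.2646 mm/d
ETc = Kc × ET₀ = 1.04 × 5.2646 = 5.4752 mm/d
Over 15 days: 5.4752 × 15 = 82.128 mm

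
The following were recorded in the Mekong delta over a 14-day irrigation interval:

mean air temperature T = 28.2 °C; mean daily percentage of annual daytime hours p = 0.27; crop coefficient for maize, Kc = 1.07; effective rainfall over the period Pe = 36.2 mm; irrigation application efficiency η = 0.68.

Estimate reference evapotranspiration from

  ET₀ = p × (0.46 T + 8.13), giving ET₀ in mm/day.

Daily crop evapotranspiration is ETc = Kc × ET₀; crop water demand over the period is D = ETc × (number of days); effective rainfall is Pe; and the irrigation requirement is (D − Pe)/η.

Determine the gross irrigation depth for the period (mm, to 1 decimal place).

ET₀ = 0.27 × (0.46 × 28.2 + 8.13) = 0.27 × 21.102 = 5.6975 mm/d
ETc = Kc × ET₀ = 1.07 × 5.6975 = 6.0963 mm/d
Crop demand D = ETc × 14 d = 6.0963 × 14 = 85.348 mm
D − Pe = 85.348 − 36.2 = 49.148 mm
Gross irrigation = 49.148 / 0.68 = 72.276 mm

72.3 mm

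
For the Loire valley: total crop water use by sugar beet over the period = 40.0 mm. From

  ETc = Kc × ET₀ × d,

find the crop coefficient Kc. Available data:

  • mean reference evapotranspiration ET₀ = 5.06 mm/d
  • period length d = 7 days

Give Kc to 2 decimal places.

ETc = Kc × ET₀ × d  ⇒  Kc = ETc / (ET₀ × d)
Kc = 40.0 / (5.06 × 7) = 40.0 / 35.42 = 1.1293

1.13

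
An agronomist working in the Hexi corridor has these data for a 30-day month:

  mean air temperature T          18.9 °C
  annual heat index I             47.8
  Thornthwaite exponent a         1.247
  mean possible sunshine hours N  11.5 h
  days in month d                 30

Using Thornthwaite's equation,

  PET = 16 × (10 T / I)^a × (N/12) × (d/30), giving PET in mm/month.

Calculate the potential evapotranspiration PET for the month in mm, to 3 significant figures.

85.1 mm

10T/I = 10 × 18.9 / 47.8 = 3.9540
(10T/I)^a = 3.9540^1.247 = 5.5527
Uncorrected PET = 16 × 5.5527 = 88.843 mm
Correction = (N/12)(d/30) = (11.5/12)(30/30) = 0.9583
PET = 88.843 × 0.9583 = 85.138 mm/month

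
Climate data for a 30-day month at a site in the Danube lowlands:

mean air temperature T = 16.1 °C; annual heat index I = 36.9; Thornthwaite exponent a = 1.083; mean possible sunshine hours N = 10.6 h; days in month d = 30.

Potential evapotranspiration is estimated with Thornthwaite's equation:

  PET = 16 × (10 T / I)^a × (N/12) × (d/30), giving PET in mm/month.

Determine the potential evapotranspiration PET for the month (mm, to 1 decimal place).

69.7 mm

10T/I = 10 × 16.1 / 36.9 = 4.3631
(10T/I)^a = 4.3631^1.083 = 4.9306
Uncorrected PET = 16 × 4.9306 = 78.890 mm
Correction = (N/12)(d/30) = (10.6/12)(30/30) = 0.8833
PET = 78.890 × 0.8833 = 69.684 mm/month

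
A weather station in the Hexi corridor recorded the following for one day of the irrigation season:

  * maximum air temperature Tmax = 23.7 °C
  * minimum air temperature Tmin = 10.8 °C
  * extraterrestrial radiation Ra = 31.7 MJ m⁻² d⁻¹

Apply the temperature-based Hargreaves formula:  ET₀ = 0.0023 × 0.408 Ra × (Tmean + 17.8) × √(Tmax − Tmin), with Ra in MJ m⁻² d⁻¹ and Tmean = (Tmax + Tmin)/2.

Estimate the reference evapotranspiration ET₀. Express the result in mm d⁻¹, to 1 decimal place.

Tmean = (23.7 + 10.8)/2 = 17.25 °C
0.408 Ra = 0.408 × 31.7 = 12.9336 mm/d equivalent
ET₀ = 0.0023 × 12.9336 × (17.25 + 17.8) × √12.9 = 0.0023 × 12.9336 × 35.05 × 3.5917 = 3.7449 mm/d

3.7 mm d⁻¹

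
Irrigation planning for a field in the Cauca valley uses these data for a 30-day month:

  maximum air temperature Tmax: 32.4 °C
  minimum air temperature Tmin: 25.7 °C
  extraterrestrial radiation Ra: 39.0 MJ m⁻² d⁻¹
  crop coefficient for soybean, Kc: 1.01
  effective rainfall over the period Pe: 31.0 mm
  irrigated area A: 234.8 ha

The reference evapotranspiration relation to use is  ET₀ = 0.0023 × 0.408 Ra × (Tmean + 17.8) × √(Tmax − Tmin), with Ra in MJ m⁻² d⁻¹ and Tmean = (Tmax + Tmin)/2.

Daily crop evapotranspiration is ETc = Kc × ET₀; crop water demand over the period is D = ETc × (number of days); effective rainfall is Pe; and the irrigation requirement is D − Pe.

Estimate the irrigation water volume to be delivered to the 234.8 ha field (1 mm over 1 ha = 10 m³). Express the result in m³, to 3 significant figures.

Tmean = (32.4 + 25.7)/2 = 29.05 °C
0.408 Ra = 0.408 × 39.0 = 15.9120 mm/d equivalent
ET₀ = 0.0023 × 15.9120 × (29.05 + 17.8) × √6.7 = 0.0023 × 15.9120 × 46.85 × 2.5884 = 4.4381 mm/d
ETc = Kc × ET₀ = 1.01 × 4.4381 = 4.4825 mm/d
Crop demand D = ETc × 30 d = 4.4825 × 30 = 134.475 mm
D − Pe = 134.475 − 31.0 = 103.475 mm
Volume = 103.475 mm × 234.8 ha × 10 = 242959.3 m³

243000 m³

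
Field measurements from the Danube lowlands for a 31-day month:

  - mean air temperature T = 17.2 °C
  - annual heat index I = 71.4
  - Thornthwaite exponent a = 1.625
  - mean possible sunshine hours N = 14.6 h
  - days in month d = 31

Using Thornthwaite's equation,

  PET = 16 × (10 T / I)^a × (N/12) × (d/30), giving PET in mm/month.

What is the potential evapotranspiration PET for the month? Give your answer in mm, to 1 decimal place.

83.9 mm

10T/I = 10 × 17.2 / 71.4 = 2.4090
(10T/I)^a = 2.4090^1.625 = 4.1733
Uncorrected PET = 16 × 4.1733 = 66.773 mm
Correction = (N/12)(d/30) = (14.6/12)(31/30) = 1.2572
PET = 66.773 × 1.2572 = 83.947 mm/month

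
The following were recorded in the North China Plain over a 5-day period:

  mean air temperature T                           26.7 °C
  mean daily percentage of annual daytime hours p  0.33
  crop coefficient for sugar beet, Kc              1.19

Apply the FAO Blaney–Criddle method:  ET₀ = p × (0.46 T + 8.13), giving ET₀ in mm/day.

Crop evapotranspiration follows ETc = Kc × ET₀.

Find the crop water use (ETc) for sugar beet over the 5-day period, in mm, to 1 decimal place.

40.1 mm

ET₀ = 0.33 × (0.46 × 26.7 + 8.13) = 0.33 × 20.412 = 6.7360 mm/d
ETc = Kc × ET₀ = 1.19 × 6.7360 = 8.0158 mm/d
Over 5 days: 8.0158 × 5 = 40.079 mm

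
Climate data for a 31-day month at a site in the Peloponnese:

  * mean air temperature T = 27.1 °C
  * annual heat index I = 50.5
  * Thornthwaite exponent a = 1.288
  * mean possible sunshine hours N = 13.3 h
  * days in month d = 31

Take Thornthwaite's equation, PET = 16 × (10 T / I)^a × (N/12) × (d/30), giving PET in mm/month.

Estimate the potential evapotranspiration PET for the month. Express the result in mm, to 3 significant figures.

160 mm

10T/I = 10 × 27.1 / 50.5 = 5.3663
(10T/I)^a = 5.3663^1.288 = 8.7061
Uncorrected PET = 16 × 8.7061 = 139.298 mm
Correction = (N/12)(d/30) = (13.3/12)(31/30) = 1.1453
PET = 139.298 × 1.1453 = 159.538 mm/month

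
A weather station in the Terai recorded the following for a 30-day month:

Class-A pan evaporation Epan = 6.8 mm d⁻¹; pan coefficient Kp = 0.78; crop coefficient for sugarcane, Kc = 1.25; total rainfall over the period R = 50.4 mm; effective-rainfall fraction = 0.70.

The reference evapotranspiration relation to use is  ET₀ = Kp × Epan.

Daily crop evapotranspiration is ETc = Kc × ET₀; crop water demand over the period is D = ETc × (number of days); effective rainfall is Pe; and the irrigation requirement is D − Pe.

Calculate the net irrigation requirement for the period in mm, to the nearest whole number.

ET₀ = 0.78 × 6.8 = 5.3040 mm/d
ETc = Kc × ET₀ = 1.25 × 5.3040 = 6.6300 mm/d
Crop demand D = ETc × 30 d = 6.6300 × 30 = 198.900 mm
Pe = 0.70 × 50.4 = 35.280 mm
D − Pe = 198.900 − 35.280 = 163.620 mm

164 mm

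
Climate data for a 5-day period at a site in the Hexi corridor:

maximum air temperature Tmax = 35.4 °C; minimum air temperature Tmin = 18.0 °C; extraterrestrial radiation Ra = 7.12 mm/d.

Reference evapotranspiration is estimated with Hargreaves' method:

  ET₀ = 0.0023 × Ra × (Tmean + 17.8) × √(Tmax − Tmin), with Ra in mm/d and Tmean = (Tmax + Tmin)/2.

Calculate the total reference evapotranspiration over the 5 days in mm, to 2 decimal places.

Tmean = (35.4 + 18.0)/2 = 26.70 °C
ET₀ = 0.0023 × 7.12 × (26.70 + 17.8) × √17.4 = 0.0023 × 7.12 × 44.50 × 4.1713 = 3.0398 mm/d
Over 5 days: 3.0398 × 5 = 15.199 mm

15.20 mm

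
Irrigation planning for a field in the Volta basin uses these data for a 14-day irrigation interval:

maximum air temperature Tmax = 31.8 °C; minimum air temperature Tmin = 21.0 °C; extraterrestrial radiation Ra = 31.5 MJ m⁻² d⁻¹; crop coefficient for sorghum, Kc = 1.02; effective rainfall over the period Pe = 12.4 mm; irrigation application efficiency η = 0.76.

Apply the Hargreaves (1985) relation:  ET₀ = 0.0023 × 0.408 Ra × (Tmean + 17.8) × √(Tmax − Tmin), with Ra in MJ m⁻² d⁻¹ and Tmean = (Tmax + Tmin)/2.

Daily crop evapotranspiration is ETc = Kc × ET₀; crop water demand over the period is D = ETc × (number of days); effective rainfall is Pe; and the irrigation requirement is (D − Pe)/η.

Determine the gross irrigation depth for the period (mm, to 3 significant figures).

Tmean = (31.8 + 21.0)/2 = 26.40 °C
0.408 Ra = 0.408 × 31.5 = 12.8520 mm/d equivalent
ET₀ = 0.0023 × 12.8520 × (26.40 + 17.8) × √10.8 = 0.0023 × 12.8520 × 44.20 × 3.2863 = 4.2937 mm/d
ETc = Kc × ET₀ = 1.02 × 4.2937 = 4.3796 mm/d
Crop demand D = ETc × 14 d = 4.3796 × 14 = 61.314 mm
D − Pe = 61.314 − 12.4 = 48.914 mm
Gross irrigation = 48.914 / 0.76 = 64.361 mm

64.4 mm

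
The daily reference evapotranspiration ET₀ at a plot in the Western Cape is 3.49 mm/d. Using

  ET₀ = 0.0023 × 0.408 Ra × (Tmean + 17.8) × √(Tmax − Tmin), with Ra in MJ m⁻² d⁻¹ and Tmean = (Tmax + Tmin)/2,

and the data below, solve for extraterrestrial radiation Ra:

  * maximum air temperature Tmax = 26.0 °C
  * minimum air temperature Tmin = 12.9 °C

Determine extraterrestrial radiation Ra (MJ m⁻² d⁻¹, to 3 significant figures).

27.6 MJ m⁻² d⁻¹

Tmean = (26.0+12.9)/2 = 19.45 °C; ΔT = 13.1
Ra = ET₀ / [0.0023 × 0.408 × (Tmean+17.8) × √ΔT]
   = 3.49 / (0.0023 × 0.408 × 37.25 × 3.6194) = 27.585 MJ m⁻² d⁻¹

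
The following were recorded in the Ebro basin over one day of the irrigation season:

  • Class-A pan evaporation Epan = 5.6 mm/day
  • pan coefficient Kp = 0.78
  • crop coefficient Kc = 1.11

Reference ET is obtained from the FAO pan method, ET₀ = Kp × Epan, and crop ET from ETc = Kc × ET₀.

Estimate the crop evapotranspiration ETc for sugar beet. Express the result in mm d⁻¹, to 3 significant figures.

ET₀ = 0.78 × 5.6 = 4.3680 mm/d
ETc = Kc × ET₀ = 1.11 × 4.3680 = 4.8485 mm/d

4.85 mm d⁻¹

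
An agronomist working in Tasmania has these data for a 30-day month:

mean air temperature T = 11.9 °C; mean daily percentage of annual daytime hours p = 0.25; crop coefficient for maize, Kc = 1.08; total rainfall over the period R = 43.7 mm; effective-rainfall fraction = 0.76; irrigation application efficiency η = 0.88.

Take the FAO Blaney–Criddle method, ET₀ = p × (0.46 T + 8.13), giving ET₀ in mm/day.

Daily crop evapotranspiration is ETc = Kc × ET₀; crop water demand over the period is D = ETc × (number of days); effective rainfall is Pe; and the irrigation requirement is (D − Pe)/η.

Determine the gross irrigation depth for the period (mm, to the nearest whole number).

ET₀ = 0.25 × (0.46 × 11.9 + 8.13) = 0.25 × 13.604 = 3.4010 mm/d
ETc = Kc × ET₀ = 1.08 × 3.4010 = 3.6731 mm/d
Crop demand D = ETc × 30 d = 3.6731 × 30 = 110.193 mm
Pe = 0.76 × 43.7 = 33.212 mm
D − Pe = 110.193 − 33.212 = 76.981 mm
Gross irrigation = 76.981 / 0.88 = 87.478 mm

87 mm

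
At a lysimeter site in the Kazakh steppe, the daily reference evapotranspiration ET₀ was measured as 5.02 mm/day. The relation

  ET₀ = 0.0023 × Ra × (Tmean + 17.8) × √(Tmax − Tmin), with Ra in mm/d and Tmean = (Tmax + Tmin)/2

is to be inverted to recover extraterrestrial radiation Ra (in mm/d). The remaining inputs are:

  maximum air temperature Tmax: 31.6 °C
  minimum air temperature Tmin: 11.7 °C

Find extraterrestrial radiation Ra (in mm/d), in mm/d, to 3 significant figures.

12.4 mm/d

Tmean = 21.65 °C; √ΔT = 4.4609
Ra = ET₀ / [0.0023 × (Tmean+17.8) × √ΔT] = 5.02 / (0.0023 × 39.45 × 4.4609) = 12.402 mm/d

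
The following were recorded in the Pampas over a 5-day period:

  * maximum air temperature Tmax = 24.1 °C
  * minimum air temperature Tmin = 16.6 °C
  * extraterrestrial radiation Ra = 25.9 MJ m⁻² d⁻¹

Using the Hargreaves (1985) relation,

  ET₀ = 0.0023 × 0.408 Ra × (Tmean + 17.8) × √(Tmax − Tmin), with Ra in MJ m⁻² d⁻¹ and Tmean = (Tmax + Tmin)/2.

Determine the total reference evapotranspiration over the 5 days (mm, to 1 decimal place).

Tmean = (24.1 + 16.6)/2 = 20.35 °C
0.408 Ra = 0.408 × 25.9 = 10.5672 mm/d equivalent
ET₀ = 0.0023 × 10.5672 × (20.35 + 17.8) × √7.5 = 0.0023 × 10.5672 × 38.15 × 2.7386 = 2.5393 mm/d
Over 5 days: 2.5393 × 5 = 12.697 mm

12.7 mm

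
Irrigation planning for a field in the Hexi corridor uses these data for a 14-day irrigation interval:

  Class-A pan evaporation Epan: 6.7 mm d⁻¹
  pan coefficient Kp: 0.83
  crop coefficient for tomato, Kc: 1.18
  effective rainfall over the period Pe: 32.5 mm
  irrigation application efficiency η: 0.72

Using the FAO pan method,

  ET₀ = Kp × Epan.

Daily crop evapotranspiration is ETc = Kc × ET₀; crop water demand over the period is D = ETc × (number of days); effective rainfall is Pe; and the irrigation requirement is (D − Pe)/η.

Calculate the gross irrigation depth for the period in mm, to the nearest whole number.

ET₀ = 0.83 × 6.7 = 5.5610 mm/d
ETc = Kc × ET₀ = 1.18 × 5.5610 = 6.5620 mm/d
Crop demand D = ETc × 14 d = 6.5620 × 14 = 91.868 mm
D − Pe = 91.868 − 32.5 = 59.368 mm
Gross irrigation = 59.368 / 0.72 = 82.456 mm

82 mm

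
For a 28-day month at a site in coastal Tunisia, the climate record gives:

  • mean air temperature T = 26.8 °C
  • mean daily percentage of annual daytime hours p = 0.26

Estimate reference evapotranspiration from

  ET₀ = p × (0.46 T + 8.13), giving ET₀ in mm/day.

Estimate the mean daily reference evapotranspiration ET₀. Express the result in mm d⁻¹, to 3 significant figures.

5.32 mm d⁻¹

ET₀ = 0.26 × (0.46 × 26.8 + 8.13) = 0.26 × 20.458 = 5.3191 mm/d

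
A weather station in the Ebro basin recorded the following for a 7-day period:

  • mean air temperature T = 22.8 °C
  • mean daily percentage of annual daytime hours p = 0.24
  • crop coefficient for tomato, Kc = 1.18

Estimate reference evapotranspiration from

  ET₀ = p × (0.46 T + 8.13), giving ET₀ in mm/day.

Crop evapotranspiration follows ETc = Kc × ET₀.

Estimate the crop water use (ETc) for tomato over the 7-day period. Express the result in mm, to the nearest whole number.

ET₀ = 0.24 × (0.46 × 22.8 + 8.13) = 0.24 × 18.618 = 4.4683 mm/d
ETc = Kc × ET₀ = 1.18 × 4.4683 = 5.2726 mm/d
Over 7 days: 5.2726 × 7 = 36.908 mm

37 mm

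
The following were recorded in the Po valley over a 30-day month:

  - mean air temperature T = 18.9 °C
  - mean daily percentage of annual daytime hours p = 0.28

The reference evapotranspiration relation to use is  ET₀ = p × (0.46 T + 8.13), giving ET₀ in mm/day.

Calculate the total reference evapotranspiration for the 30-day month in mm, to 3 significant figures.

141 mm

ET₀ = 0.28 × (0.46 × 18.9 + 8.13) = 0.28 × 16.824 = 4.7107 mm/d
Monthly total = 4.7107 × 30 = 141.321 mm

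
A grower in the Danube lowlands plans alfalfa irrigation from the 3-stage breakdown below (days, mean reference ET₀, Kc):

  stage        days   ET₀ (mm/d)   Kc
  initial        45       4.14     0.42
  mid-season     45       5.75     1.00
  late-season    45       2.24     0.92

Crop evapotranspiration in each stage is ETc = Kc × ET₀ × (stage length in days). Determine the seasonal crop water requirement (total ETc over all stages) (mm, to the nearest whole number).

initial: 0.42 × 4.14 × 45 = 78.25 mm
mid-season: 1.00 × 5.75 × 45 = 258.75 mm
late-season: 0.92 × 2.24 × 45 = 92.74 mm
Seasonal total = 429.74 mm

430 mm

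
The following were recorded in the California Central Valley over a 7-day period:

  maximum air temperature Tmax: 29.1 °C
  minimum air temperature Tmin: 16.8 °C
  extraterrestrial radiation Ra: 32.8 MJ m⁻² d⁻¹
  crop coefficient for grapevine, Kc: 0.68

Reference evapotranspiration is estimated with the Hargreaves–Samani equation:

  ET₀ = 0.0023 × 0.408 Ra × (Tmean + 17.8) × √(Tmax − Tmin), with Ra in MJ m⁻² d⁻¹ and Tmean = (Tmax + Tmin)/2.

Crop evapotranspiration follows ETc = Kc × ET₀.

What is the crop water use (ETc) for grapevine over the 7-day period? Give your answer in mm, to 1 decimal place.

20.9 mm

Tmean = (29.1 + 16.8)/2 = 22.95 °C
0.408 Ra = 0.408 × 32.8 = 13.3824 mm/d equivalent
ET₀ = 0.0023 × 13.3824 × (22.95 + 17.8) × √12.3 = 0.0023 × 13.3824 × 40.75 × 3.5071 = 4.3988 mm/d
ETc = Kc × ET₀ = 0.68 × 4.3988 = 2.9912 mm/d
Over 7 days: 2.9912 × 7 = 20.938 mm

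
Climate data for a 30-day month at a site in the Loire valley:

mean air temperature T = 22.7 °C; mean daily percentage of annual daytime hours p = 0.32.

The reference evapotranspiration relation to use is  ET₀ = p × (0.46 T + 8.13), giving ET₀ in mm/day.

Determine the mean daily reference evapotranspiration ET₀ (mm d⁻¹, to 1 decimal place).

ET₀ = 0.32 × (0.46 × 22.7 + 8.13) = 0.32 × 18.572 = 5.9430 mm/d

5.9 mm d⁻¹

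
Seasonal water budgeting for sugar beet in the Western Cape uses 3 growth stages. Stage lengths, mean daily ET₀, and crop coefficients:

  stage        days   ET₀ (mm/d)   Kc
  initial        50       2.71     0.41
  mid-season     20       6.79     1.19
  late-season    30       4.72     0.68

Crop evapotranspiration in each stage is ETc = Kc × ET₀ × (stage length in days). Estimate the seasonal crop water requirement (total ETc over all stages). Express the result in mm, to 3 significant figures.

initial: 0.41 × 2.71 × 50 = 55.56 mm
mid-season: 1.19 × 6.79 × 20 = 161.60 mm
late-season: 0.68 × 4.72 × 30 = 96.29 mm
Seasonal total = 313.45 mm

313 mm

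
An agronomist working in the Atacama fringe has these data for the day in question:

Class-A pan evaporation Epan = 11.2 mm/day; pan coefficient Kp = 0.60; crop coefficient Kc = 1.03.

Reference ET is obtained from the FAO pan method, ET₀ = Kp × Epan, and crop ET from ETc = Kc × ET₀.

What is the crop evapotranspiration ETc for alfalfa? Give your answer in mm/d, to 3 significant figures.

6.92 mm/d

ET₀ = 0.60 × 11.2 = 6.7200 mm/d
ETc = Kc × ET₀ = 1.03 × 6.7200 = 6.9216 mm/d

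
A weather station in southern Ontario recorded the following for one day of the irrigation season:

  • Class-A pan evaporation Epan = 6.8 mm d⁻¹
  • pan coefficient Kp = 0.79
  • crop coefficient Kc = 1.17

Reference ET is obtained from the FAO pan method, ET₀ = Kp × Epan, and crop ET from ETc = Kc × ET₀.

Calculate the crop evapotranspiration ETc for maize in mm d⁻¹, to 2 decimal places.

6.29 mm d⁻¹

ET₀ = 0.79 × 6.8 = 5.3720 mm/d
ETc = Kc × ET₀ = 1.17 × 5.3720 = 6.2852 mm/d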